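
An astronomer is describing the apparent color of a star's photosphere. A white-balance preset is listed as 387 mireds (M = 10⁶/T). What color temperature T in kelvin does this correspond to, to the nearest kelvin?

2584 K

T = 10⁶ / 387 = 2583.98 K → 2584 K.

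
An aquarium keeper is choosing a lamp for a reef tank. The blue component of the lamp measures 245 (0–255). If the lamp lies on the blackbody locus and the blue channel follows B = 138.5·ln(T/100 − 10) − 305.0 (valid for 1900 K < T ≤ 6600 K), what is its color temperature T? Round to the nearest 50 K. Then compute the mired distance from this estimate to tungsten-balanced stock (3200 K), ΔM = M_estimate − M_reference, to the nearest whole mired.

-154 mireds

ln(t − 10) = (245 + 305.0) / 138.5 = 3.9711.
t − 10 = e^3.9711 = 53.044, so t = 63.044.
T = 100·t = 6304 K → 6300 K to the nearest 50 K.
M_estimate = 10⁶/6300 = 158.73; M_reference = 10⁶/3200 = 312.50.
ΔM = 158.73 − 312.50 = -153.77 → -154 mireds.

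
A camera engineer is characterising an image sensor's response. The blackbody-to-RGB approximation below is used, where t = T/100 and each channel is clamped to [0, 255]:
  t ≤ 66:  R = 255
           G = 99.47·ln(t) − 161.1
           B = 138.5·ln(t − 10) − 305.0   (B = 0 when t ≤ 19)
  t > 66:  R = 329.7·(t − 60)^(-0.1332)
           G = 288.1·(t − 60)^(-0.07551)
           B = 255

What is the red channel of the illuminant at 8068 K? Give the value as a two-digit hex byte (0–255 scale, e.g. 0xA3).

0xDC

t = 8068/100 = 80.68; the t > 66 branch applies.
R = 329.7·(80.68 − 60)^(-0.1332) = 329.7·20.68^(-0.1332) = 329.7·0.66799 = 220.236.
Rounded: 220; in hex, 0xDC.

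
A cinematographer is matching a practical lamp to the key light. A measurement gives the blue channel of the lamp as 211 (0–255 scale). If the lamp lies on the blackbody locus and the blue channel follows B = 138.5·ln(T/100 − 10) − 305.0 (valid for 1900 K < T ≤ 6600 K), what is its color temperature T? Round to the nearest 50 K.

ln(t − 10) = (211 + 305.0) / 138.5 = 3.7256.
t − 10 = e^3.7256 = 41.497, so t = 51.497.
T = 100·t = 5150 K → 5150 K to the nearest 50 K.

5150 K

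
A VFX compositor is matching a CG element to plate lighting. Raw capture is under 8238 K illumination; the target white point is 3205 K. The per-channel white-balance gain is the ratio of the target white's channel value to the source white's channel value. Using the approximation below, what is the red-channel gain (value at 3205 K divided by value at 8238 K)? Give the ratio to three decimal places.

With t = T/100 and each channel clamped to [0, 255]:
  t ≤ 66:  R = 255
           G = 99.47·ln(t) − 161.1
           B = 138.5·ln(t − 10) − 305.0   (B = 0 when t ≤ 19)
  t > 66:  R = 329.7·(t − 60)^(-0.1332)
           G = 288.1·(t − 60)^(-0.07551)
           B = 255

At 8238 K (t = 82.38):
  R = 329.7·(82.38 − 60)^(-0.1332) = 329.7·22.38^(-0.1332) = 329.7·0.66100 = 217.930.
At 3205 K (t = 32.05):
  R = 255 by definition for t ≤ 66.
Gain = 255.000 / 217.930 = 1.1701 → 1.170.

1.170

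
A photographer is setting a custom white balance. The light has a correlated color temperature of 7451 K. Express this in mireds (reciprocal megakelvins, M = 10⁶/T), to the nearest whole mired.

M = 10⁶ / 7451 = 134.210 → 134 mireds.

134 mireds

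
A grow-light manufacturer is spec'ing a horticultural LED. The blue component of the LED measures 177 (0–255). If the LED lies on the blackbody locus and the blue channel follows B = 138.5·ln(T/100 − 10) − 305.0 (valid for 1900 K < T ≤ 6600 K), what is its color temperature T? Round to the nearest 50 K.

ln(t − 10) = (177 + 305.0) / 138.5 = 3.4801.
t − 10 = e^3.4801 = 32.464, so t = 42.464.
T = 100·t = 4246 K → 4250 K to the nearest 50 K.

4250 K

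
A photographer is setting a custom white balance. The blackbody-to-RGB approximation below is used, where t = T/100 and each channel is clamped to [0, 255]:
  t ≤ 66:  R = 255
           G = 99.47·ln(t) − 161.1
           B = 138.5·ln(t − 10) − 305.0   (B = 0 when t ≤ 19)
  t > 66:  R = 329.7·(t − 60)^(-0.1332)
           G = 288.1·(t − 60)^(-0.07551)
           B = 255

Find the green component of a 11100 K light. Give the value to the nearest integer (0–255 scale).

214

t = 11100/100 = 111; the t > 66 branch applies.
G = 288.1·(111 − 60)^(-0.07551) = 288.1·51^(-0.07551) = 288.1·0.74312 = 214.094.
Rounded: 214.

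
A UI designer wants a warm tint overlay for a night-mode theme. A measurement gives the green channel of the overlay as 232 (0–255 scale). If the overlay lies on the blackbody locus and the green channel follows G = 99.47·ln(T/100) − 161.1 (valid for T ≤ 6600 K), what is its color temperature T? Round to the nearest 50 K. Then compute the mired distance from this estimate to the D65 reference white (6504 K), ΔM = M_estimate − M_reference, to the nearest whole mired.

+39 mireds

ln t = (232 + 161.1) / 99.47 = 3.9519.
t = e^3.9519 = 52.036.
T = 100·t = 5204 K → 5200 K to the nearest 50 K.
M_estimate = 10⁶/5200 = 192.31; M_reference = 10⁶/6504 = 153.75.
ΔM = 192.31 − 153.75 = 38.56 → +39 mireds.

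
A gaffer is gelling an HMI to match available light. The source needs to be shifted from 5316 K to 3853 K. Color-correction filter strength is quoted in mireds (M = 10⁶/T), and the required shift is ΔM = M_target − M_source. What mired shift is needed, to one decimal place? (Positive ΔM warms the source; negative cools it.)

+71.4 mireds

M_source = 10⁶/5316 = 188.111; M_target = 10⁶/3853 = 259.538.
ΔM = 259.538 − 188.111 = 71.427 → +71.4 mireds, a warming shift.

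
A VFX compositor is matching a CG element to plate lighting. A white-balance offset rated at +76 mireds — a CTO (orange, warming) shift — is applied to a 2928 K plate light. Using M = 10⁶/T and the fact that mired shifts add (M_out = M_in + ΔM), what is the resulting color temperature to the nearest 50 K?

2400 K

M_in = 10⁶/2928 = 341.53 mireds.
M_out = 341.53 + (+76) = 417.53 mireds.
T_out = 10⁶/417.53 = 2395.0 K → 2400 K.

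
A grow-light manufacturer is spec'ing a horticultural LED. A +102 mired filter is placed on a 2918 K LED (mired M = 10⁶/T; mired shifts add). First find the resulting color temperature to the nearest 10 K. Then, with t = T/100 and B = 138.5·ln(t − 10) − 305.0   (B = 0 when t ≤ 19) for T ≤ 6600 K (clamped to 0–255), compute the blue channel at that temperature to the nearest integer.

M_in = 10⁶/2918 = 342.70; M_out = 342.70 + (+102) = 444.70.
T_out = 10⁶/444.70 = 2248.7 K → 2250 K; t = 22.5.
B = 138.5·ln(22.5 − 10) − 305.0 = 138.5·ln 12.5 − 305.0 = 138.5·2.5257 − 305.0 = 44.813.
Rounded: 45.

45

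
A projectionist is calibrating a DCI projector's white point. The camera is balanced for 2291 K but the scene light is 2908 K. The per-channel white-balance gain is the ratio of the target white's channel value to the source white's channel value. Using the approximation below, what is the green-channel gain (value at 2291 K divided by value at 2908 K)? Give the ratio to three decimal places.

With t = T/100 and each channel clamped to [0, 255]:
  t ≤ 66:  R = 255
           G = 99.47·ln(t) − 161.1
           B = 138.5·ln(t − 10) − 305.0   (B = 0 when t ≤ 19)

At 2908 K (t = 29.08):
  G = 99.47·ln 29.08 − 161.1 = 99.47·3.3701 − 161.1 = 174.119.
At 2291 K (t = 22.91):
  G = 99.47·ln 22.91 − 161.1 = 99.47·3.1316 − 161.1 = 150.398.
Gain = 150.398 / 174.119 = 0.8638 → 0.864.

0.864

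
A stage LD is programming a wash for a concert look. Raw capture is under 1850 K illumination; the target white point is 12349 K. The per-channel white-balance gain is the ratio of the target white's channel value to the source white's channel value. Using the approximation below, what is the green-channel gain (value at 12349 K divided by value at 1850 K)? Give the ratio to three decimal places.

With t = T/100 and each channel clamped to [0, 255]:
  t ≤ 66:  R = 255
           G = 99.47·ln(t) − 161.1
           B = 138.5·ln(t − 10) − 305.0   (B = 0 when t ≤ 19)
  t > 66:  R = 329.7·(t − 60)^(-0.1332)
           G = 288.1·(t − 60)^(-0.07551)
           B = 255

1.631

At 1850 K (t = 18.5):
  G = 99.47·ln 18.5 − 161.1 = 99.47·2.9178 − 161.1 = 129.131.
At 12349 K (t = 123.49):
  G = 288.1·(123.49 − 60)^(-0.07551) = 288.1·63.49^(-0.07551) = 288.1·0.73093 = 210.582.
Gain = 210.582 / 129.131 = 1.6308 → 1.631.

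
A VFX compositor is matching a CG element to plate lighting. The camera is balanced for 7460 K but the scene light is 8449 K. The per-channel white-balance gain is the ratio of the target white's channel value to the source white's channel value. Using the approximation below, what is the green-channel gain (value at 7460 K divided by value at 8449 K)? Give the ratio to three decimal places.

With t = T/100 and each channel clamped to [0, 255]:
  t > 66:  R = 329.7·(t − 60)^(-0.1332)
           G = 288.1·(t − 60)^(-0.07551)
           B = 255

1.040

At 8449 K (t = 84.49):
  G = 288.1·(84.49 − 60)^(-0.07551) = 288.1·24.49^(-0.07551) = 288.1·0.78545 = 226.288.
At 7460 K (t = 74.6):
  G = 288.1·(74.6 − 60)^(-0.07551) = 288.1·14.6^(-0.07551) = 288.1·0.81673 = 235.301.
Gain = 235.301 / 226.288 = 1.0398 → 1.040.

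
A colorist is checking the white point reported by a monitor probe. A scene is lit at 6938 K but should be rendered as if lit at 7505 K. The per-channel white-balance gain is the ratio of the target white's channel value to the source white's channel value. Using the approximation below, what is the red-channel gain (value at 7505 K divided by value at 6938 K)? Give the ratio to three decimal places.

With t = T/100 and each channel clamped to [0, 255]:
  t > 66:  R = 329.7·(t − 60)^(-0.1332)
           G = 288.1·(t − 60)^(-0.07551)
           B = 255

0.939

At 6938 K (t = 69.38):
  R = 329.7·(69.38 − 60)^(-0.1332) = 329.7·9.38^(-0.1332) = 329.7·0.74217 = 244.693.
At 7505 K (t = 75.05):
  R = 329.7·(75.05 − 60)^(-0.1332) = 329.7·15.05^(-0.1332) = 329.7·0.69687 = 229.758.
Gain = 229.758 / 244.693 = 0.9390 → 0.939.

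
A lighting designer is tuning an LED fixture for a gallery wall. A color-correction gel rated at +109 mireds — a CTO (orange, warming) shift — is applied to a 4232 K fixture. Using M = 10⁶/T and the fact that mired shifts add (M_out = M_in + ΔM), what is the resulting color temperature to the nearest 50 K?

2900 K

M_in = 10⁶/4232 = 236.29 mireds.
M_out = 236.29 + (+109) = 345.29 mireds.
T_out = 10⁶/345.29 = 2896.1 K → 2900 K.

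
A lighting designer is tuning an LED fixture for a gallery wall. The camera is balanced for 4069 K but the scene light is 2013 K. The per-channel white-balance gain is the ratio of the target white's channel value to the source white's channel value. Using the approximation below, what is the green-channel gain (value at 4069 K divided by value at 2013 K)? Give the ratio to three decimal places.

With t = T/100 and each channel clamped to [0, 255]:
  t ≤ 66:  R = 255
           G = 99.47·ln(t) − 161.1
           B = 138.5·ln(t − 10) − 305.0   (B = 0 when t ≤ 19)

At 2013 K (t = 20.13):
  G = 99.47·ln 20.13 − 161.1 = 99.47·3.0022 − 161.1 = 137.530.
At 4069 K (t = 40.69):
  G = 99.47·ln 40.69 − 161.1 = 99.47·3.7060 − 161.1 = 207.534.
Gain = 207.534 / 137.530 = 1.5090 → 1.509.

1.509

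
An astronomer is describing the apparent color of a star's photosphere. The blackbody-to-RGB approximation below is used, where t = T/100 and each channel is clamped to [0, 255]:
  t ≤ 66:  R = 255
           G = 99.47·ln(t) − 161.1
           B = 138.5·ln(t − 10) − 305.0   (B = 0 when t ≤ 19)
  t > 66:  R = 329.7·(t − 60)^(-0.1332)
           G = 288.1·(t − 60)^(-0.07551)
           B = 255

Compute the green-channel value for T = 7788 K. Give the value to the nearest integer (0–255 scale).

t = 7788/100 = 77.88; the t > 66 branch applies.
G = 288.1·(77.88 − 60)^(-0.07551) = 288.1·17.88^(-0.07551) = 288.1·0.80433 = 231.727.
Rounded: 232.

232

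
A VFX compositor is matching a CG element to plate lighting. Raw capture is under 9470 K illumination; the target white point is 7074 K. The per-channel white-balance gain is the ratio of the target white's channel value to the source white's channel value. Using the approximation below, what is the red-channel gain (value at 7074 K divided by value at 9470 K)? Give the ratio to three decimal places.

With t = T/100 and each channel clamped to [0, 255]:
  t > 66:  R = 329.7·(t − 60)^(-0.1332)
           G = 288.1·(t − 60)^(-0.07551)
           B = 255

1.169

At 9470 K (t = 94.7):
  R = 329.7·(94.7 − 60)^(-0.1332) = 329.7·34.7^(-0.1332) = 329.7·0.62349 = 205.564.
At 7074 K (t = 70.74):
  R = 329.7·(70.74 − 60)^(-0.1332) = 329.7·10.74^(-0.1332) = 329.7·0.72890 = 240.320.
Gain = 240.320 / 205.564 = 1.1691 → 1.169.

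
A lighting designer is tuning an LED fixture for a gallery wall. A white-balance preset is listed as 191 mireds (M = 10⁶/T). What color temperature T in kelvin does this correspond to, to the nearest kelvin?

5236 K

T = 10⁶ / 191 = 5235.60 K → 5236 K.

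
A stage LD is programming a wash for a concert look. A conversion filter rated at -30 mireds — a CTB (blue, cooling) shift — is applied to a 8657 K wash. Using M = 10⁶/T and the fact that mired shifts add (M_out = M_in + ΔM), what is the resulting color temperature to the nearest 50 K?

11700 K

M_in = 10⁶/8657 = 115.51 mireds.
M_out = 115.51 + (-30) = 85.51 mireds.
T_out = 10⁶/85.51 = 11694.1 K → 11700 K.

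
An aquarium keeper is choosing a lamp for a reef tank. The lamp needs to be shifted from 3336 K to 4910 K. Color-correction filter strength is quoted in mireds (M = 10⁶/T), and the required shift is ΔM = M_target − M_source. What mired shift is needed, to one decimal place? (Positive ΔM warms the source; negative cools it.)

-96.1 mireds

M_source = 10⁶/3336 = 299.760; M_target = 10⁶/4910 = 203.666.
ΔM = 203.666 − 299.760 = -96.094 → -96.1 mireds, a cooling shift.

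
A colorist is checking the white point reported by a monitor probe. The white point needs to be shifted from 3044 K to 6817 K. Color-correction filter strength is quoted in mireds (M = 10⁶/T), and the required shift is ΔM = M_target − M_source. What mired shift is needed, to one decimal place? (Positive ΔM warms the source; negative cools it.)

-181.8 mireds

M_source = 10⁶/3044 = 328.515; M_target = 10⁶/6817 = 146.692.
ΔM = 146.692 − 328.515 = -181.823 → -181.8 mireds, a cooling shift.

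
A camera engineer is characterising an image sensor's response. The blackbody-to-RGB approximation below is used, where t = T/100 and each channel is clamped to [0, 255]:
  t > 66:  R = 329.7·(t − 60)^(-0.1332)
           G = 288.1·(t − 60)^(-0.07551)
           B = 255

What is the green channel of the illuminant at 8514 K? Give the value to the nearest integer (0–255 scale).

226

t = 8514/100 = 85.14; the t > 66 branch applies.
G = 288.1·(85.14 − 60)^(-0.07551) = 288.1·25.14^(-0.07551) = 288.1·0.78390 = 225.840.
Rounded: 226.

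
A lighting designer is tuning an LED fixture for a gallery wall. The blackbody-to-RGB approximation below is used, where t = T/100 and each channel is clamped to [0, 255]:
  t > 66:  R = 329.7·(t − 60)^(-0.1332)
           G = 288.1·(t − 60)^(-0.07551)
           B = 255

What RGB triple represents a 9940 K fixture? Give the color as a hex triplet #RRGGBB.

t = 9940/100 = 99.4; the t > 66 branch applies.
R = 329.7·(99.4 − 60)^(-0.1332) = 329.7·39.4^(-0.1332) = 329.7·0.61303 = 202.115.
G = 288.1·(99.4 − 60)^(-0.07551) = 288.1·39.4^(-0.07551) = 288.1·0.75775 = 218.307.
B = 255 by definition for t > 66.
Rounded: (202, 218, 255).
In hex: #CADAFF.

#CADAFF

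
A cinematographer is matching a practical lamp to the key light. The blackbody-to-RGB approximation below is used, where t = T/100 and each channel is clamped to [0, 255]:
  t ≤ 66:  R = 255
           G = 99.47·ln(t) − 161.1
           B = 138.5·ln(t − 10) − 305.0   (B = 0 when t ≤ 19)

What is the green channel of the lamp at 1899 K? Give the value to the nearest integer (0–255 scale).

t = 1899/100 = 18.99; the t ≤ 66 branch applies.
G = 99.47·ln 18.99 − 161.1 = 99.47·2.9439 − 161.1 = 131.731.
Rounded: 132.

132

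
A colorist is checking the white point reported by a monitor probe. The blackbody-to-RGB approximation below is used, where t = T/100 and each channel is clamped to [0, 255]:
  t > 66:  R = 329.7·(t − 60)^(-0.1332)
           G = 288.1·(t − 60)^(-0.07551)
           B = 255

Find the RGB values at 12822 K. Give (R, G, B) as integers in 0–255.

t = 12822/100 = 128.22; the t > 66 branch applies.
R = 329.7·(128.22 − 60)^(-0.1332) = 329.7·68.22^(-0.1332) = 329.7·0.56980 = 187.863.
G = 288.1·(128.22 − 60)^(-0.07551) = 288.1·68.22^(-0.07551) = 288.1·0.72698 = 209.442.
B = 255 by definition for t > 66.
Rounded: (188, 209, 255).

(188, 209, 255)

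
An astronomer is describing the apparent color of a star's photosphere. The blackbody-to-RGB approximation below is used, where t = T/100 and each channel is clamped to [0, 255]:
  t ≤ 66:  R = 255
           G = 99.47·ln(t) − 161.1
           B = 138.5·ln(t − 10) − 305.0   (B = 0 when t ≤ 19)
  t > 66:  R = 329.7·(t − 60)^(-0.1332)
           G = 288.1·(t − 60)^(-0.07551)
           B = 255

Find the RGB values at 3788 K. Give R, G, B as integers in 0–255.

R=255, G=200, B=156

t = 3788/100 = 37.88; the t ≤ 66 branch applies.
R = 255 by definition for t ≤ 66.
G = 99.47·ln 37.88 − 161.1 = 99.47·3.6344 − 161.1 = 200.416.
B = 138.5·ln(37.88 − 10) − 305.0 = 138.5·ln 27.88 − 305.0 = 138.5·3.3279 − 305.0 = 155.915.
Rounded: (255, 200, 156).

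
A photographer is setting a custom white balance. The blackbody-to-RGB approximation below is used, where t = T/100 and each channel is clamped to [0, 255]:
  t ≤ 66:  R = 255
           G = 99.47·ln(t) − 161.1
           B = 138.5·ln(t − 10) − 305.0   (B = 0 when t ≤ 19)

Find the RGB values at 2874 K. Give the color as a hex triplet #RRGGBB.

t = 2874/100 = 28.74; the t ≤ 66 branch applies.
R = 255 by definition for t ≤ 66.
G = 99.47·ln 28.74 − 161.1 = 99.47·3.3583 − 161.1 = 172.949.
B = 138.5·ln(28.74 − 10) − 305.0 = 138.5·ln 18.74 − 305.0 = 138.5·2.9307 − 305.0 = 100.896.
Rounded: (255, 173, 101).
In hex: #FFAD65.

#FFAD65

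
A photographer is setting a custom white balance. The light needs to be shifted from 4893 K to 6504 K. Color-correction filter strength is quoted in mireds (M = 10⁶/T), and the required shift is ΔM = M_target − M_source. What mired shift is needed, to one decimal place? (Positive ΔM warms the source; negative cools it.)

M_source = 10⁶/4893 = 204.374; M_target = 10⁶/6504 = 153.752.
ΔM = 153.752 − 204.374 = -50.622 → -50.6 mireds, a cooling shift.

-50.6 mireds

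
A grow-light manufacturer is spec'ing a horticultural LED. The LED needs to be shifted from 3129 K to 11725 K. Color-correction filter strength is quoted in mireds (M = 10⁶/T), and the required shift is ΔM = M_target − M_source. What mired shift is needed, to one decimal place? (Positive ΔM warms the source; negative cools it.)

M_source = 10⁶/3129 = 319.591; M_target = 10⁶/11725 = 85.288.
ΔM = 85.288 − 319.591 = -234.303 → -234.3 mireds, a cooling shift.

-234.3 mireds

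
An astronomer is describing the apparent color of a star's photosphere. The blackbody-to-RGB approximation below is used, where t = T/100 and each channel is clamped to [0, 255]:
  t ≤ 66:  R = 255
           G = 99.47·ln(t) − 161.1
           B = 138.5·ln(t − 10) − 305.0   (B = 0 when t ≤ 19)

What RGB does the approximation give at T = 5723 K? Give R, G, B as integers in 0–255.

t = 5723/100 = 57.23; the t ≤ 66 branch applies.
R = 255 by definition for t ≤ 66.
G = 99.47·ln 57.23 − 161.1 = 99.47·4.0471 − 161.1 = 241.463.
B = 138.5·ln(57.23 − 10) − 305.0 = 138.5·ln 47.23 − 305.0 = 138.5·3.8550 − 305.0 = 228.922.
Rounded: (255, 241, 229).

R=255, G=241, B=229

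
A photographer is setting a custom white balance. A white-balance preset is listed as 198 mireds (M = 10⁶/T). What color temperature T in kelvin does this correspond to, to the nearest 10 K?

T = 10⁶ / 198 = 5050.51 K → 5050 K.

5050 K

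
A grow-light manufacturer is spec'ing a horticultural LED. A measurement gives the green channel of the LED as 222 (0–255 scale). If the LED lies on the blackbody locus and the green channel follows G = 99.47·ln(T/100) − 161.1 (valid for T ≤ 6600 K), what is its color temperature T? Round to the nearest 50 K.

ln t = (222 + 161.1) / 99.47 = 3.8514.
t = e^3.8514 = 47.059.
T = 100·t = 4706 K → 4700 K to the nearest 50 K.

4700 K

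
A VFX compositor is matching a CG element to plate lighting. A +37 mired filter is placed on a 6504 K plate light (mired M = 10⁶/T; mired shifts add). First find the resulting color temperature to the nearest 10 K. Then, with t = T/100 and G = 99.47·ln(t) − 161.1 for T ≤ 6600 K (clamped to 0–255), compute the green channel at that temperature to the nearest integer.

M_in = 10⁶/6504 = 153.75; M_out = 153.75 + (+37) = 190.75.
T_out = 10⁶/190.75 = 5242.4 K → 5240 K; t = 52.4.
G = 99.47·ln 52.4 − 161.1 = 99.47·3.9589 − 161.1 = 232.692.
Rounded: 233.

233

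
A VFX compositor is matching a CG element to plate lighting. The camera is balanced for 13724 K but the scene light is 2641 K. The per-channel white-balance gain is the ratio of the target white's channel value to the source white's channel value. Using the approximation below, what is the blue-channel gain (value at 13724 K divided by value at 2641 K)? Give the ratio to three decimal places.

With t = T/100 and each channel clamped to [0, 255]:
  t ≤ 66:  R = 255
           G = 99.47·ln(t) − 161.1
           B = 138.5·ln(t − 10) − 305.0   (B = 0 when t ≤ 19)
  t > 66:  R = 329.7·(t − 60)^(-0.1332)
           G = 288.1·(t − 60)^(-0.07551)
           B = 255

3.091

At 2641 K (t = 26.41):
  B = 138.5·ln(26.41 − 10) − 305.0 = 138.5·ln 16.41 − 305.0 = 138.5·2.7979 − 305.0 = 82.508.
At 13724 K (t = 137.24):
  B = 255 by definition for t > 66.
Gain = 255.000 / 82.508 = 3.0906 → 3.091.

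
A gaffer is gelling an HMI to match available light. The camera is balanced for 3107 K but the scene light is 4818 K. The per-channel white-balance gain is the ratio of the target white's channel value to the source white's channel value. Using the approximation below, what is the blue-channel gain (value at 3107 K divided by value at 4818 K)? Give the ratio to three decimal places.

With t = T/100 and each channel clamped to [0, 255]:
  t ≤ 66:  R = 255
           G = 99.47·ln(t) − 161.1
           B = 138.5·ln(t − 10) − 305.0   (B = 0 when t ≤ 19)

0.587

At 4818 K (t = 48.18):
  B = 138.5·ln(48.18 − 10) − 305.0 = 138.5·ln 38.18 − 305.0 = 138.5·3.6423 − 305.0 = 199.460.
At 3107 K (t = 31.07):
  B = 138.5·ln(31.07 − 10) − 305.0 = 138.5·ln 21.07 − 305.0 = 138.5·3.0479 − 305.0 = 117.127.
Gain = 117.127 / 199.460 = 0.5872 → 0.587.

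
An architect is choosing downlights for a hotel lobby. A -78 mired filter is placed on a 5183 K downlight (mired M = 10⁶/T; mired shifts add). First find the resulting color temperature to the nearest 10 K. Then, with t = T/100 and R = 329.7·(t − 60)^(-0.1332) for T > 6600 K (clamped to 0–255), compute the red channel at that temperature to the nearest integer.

213

M_in = 10⁶/5183 = 192.94; M_out = 192.94 + (-78) = 114.94.
T_out = 10⁶/114.94 = 8700.3 K → 8700 K; t = 87.
R = 329.7·(87 − 60)^(-0.1332) = 329.7·27^(-0.1332) = 329.7·0.64468 = 212.550.
Rounded: 213.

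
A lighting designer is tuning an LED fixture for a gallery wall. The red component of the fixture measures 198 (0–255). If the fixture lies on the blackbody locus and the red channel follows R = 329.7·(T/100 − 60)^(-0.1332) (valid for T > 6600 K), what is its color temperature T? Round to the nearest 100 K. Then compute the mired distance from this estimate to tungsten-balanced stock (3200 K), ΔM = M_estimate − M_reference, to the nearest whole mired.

(t − 60)^(-0.1332) = 198/329.7 = 0.60055.
t − 60 = 0.60055^(1/-0.1332) = 0.60055^(-7.508) = 45.980, so t = 105.980.
T = 100·t = 10598 K → 10600 K to the nearest 100 K.
M_estimate = 10⁶/10600 = 94.34; M_reference = 10⁶/3200 = 312.50.
ΔM = 94.34 − 312.50 = -218.16 → -218 mireds.

-218 mireds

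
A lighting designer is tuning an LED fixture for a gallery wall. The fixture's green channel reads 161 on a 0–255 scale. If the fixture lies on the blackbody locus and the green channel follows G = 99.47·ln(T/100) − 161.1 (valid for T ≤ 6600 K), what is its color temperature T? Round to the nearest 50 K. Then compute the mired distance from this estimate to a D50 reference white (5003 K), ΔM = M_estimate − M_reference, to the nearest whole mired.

ln t = (161 + 161.1) / 99.47 = 3.2382.
t = e^3.2382 = 25.487.
T = 100·t = 2549 K → 2550 K to the nearest 50 K.
M_estimate = 10⁶/2550 = 392.16; M_reference = 10⁶/5003 = 199.88.
ΔM = 392.16 − 199.88 = 192.28 → +192 mireds.

+192 mireds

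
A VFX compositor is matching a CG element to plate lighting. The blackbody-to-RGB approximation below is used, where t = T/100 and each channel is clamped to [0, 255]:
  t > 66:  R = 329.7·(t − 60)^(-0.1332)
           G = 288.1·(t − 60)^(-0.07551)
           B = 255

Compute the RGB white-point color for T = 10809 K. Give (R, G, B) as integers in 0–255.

t = 10809/100 = 108.09; the t > 66 branch applies.
R = 329.7·(108.09 − 60)^(-0.1332) = 329.7·48.09^(-0.1332) = 329.7·0.59697 = 196.820.
G = 288.1·(108.09 − 60)^(-0.07551) = 288.1·48.09^(-0.07551) = 288.1·0.74643 = 215.046.
B = 255 by definition for t > 66.
Rounded: (197, 215, 255).

(197, 215, 255)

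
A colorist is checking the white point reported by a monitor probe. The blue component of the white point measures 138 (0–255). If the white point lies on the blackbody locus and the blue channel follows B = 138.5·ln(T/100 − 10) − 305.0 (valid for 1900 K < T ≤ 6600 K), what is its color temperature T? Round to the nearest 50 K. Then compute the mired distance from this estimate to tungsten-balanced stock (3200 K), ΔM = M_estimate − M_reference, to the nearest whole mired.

-23 mireds

ln(t − 10) = (138 + 305.0) / 138.5 = 3.1986.
t − 10 = e^3.1986 = 24.497, so t = 34.497.
T = 100·t = 3450 K → 3450 K to the nearest 50 K.
M_estimate = 10⁶/3450 = 289.86; M_reference = 10⁶/3200 = 312.50.
ΔM = 289.86 − 312.50 = -22.64 → -23 mireds.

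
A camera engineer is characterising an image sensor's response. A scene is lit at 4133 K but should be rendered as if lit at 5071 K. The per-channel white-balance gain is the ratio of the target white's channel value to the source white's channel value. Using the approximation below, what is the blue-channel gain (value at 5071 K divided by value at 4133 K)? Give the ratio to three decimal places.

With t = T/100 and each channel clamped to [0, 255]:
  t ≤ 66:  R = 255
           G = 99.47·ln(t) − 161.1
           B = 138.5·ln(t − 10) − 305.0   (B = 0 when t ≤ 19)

At 4133 K (t = 41.33):
  B = 138.5·ln(41.33 − 10) − 305.0 = 138.5·ln 31.33 − 305.0 = 138.5·3.4446 − 305.0 = 172.074.
At 5071 K (t = 50.71):
  B = 138.5·ln(50.71 − 10) − 305.0 = 138.5·ln 40.71 − 305.0 = 138.5·3.7065 − 305.0 = 208.347.
Gain = 208.347 / 172.074 = 1.2108 → 1.211.

1.211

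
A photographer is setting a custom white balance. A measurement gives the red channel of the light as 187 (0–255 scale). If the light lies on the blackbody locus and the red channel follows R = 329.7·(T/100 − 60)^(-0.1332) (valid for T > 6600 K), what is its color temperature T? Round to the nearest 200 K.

13000 K

(t − 60)^(-0.1332) = 187/329.7 = 0.56718.
t − 60 = 0.56718^(1/-0.1332) = 0.56718^(-7.508) = 70.620, so t = 130.620.
T = 100·t = 13062 K → 13000 K to the nearest 200 K.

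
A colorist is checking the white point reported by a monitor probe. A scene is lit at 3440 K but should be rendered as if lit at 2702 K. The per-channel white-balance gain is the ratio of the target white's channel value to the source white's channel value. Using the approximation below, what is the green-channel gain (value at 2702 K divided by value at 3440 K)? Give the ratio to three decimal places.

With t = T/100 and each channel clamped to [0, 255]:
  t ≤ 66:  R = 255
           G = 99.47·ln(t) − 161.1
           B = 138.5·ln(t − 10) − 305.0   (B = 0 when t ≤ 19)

At 3440 K (t = 34.4):
  G = 99.47·ln 34.4 − 161.1 = 99.47·3.5381 − 161.1 = 190.830.
At 2702 K (t = 27.02):
  G = 99.47·ln 27.02 − 161.1 = 99.47·3.2966 − 161.1 = 166.811.
Gain = 166.811 / 190.830 = 0.8741 → 0.874.

0.874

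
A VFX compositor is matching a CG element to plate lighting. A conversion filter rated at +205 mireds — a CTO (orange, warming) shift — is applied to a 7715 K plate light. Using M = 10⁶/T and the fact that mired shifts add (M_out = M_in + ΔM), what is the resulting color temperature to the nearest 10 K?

2990 K

M_in = 10⁶/7715 = 129.62 mireds.
M_out = 129.62 + (+205) = 334.62 mireds.
T_out = 10⁶/334.62 = 2988.5 K → 2990 K.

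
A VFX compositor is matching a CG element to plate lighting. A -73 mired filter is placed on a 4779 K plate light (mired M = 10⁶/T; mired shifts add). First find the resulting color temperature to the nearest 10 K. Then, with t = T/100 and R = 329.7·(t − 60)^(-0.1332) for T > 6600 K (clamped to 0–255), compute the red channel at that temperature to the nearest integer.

233

M_in = 10⁶/4779 = 209.25; M_out = 209.25 + (-73) = 136.25.
T_out = 10⁶/136.25 = 7339.5 K → 7340 K; t = 73.4.
R = 329.7·(73.4 − 60)^(-0.1332) = 329.7·13.4^(-0.1332) = 329.7·0.70773 = 233.340.
Rounded: 233.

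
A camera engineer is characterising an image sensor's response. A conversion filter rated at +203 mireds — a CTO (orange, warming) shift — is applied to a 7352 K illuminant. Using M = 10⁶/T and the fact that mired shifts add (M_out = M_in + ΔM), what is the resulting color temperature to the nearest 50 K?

M_in = 10⁶/7352 = 136.02 mireds.
M_out = 136.02 + (+203) = 339.02 mireds.
T_out = 10⁶/339.02 = 2949.7 K → 2950 K.

2950 K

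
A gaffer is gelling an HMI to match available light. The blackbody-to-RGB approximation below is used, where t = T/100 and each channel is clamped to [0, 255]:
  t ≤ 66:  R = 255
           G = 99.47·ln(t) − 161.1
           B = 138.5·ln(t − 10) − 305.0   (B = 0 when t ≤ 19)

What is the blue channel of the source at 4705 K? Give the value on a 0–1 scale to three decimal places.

0.766

t = 4705/100 = 47.05; the t ≤ 66 branch applies.
B = 138.5·ln(47.05 − 10) − 305.0 = 138.5·ln 37.05 − 305.0 = 138.5·3.6123 − 305.0 = 195.299.
On a 0–1 scale: 195.299/255 = 0.7659 → 0.766.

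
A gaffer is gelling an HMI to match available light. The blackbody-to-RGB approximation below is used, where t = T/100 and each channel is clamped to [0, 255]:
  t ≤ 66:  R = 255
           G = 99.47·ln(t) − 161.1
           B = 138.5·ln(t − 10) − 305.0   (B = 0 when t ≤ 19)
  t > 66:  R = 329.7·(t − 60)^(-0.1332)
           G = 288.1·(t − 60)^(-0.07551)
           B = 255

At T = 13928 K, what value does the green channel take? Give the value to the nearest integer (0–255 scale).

207

t = 13928/100 = 139.28; the t > 66 branch applies.
G = 288.1·(139.28 − 60)^(-0.07551) = 288.1·79.28^(-0.07551) = 288.1·0.71878 = 207.080.
Rounded: 207.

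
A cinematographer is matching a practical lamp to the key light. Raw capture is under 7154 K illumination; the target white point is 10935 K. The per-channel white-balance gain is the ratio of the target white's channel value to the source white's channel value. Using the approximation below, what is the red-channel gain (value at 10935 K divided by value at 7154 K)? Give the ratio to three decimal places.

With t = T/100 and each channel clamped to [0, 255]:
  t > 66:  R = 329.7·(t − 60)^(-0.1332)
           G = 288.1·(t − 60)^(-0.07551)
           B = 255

0.824

At 7154 K (t = 71.54):
  R = 329.7·(71.54 − 60)^(-0.1332) = 329.7·11.54^(-0.1332) = 329.7·0.72196 = 238.031.
At 10935 K (t = 109.35):
  R = 329.7·(109.35 − 60)^(-0.1332) = 329.7·49.35^(-0.1332) = 329.7·0.59491 = 196.143.
Gain = 196.143 / 238.031 = 0.8240 → 0.824.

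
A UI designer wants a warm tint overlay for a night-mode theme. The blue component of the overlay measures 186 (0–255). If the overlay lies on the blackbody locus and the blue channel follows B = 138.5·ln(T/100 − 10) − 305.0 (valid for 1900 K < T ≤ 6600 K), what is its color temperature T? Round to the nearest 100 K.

4500 K

ln(t − 10) = (186 + 305.0) / 138.5 = 3.5451.
t − 10 = e^3.5451 = 34.644, so t = 44.644.
T = 100·t = 4464 K → 4500 K to the nearest 100 K.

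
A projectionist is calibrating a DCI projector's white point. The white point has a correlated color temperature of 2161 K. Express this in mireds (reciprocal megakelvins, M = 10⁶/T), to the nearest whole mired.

463 mireds

M = 10⁶ / 2161 = 462.749 → 463 mireds.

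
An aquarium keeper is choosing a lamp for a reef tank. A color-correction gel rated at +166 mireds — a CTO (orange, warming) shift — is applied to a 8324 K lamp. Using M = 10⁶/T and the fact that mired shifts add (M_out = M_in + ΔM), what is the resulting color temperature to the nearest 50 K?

3500 K

M_in = 10⁶/8324 = 120.13 mireds.
M_out = 120.13 + (+166) = 286.13 mireds.
T_out = 10⁶/286.13 = 3494.9 K → 3500 K.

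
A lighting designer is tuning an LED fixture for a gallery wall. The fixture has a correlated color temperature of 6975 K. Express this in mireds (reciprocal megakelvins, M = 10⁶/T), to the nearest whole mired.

143 mireds

M = 10⁶ / 6975 = 143.369 → 143 mireds.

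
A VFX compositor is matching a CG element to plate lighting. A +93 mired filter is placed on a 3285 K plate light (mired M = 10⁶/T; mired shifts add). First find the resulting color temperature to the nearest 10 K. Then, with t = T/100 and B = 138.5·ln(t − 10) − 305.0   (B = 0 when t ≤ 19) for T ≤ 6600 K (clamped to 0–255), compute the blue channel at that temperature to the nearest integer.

72

M_in = 10⁶/3285 = 304.41; M_out = 304.41 + (+93) = 397.41.
T_out = 10⁶/397.41 = 2516.3 K → 2520 K; t = 25.2.
B = 138.5·ln(25.2 − 10) − 305.0 = 138.5·ln 15.2 − 305.0 = 138.5·2.7213 − 305.0 = 71.899.
Rounded: 72.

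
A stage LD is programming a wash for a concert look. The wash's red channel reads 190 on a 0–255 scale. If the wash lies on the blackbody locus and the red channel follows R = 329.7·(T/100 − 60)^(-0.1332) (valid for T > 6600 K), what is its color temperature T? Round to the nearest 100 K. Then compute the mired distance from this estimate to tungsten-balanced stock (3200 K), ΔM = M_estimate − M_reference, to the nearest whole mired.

-231 mireds

(t − 60)^(-0.1332) = 190/329.7 = 0.57628.
t − 60 = 0.57628^(1/-0.1332) = 0.57628^(-7.508) = 62.667, so t = 122.667.
T = 100·t = 12267 K → 12300 K to the nearest 100 K.
M_estimate = 10⁶/12300 = 81.30; M_reference = 10⁶/3200 = 312.50.
ΔM = 81.30 − 312.50 = -231.20 → -231 mireds.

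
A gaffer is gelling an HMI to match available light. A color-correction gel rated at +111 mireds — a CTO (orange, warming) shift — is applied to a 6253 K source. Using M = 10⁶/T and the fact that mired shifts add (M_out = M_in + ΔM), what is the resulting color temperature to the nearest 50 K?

3700 K

M_in = 10⁶/6253 = 159.92 mireds.
M_out = 159.92 + (+111) = 270.92 mireds.
T_out = 10⁶/270.92 = 3691.1 K → 3700 K.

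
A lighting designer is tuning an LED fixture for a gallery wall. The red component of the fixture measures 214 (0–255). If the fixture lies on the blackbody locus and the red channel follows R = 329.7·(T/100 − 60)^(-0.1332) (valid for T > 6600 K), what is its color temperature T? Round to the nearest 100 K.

8600 K

(t − 60)^(-0.1332) = 214/329.7 = 0.64907.
t − 60 = 0.64907^(1/-0.1332) = 0.64907^(-7.508) = 25.657, so t = 85.657.
T = 100·t = 8566 K → 8600 K to the nearest 100 K.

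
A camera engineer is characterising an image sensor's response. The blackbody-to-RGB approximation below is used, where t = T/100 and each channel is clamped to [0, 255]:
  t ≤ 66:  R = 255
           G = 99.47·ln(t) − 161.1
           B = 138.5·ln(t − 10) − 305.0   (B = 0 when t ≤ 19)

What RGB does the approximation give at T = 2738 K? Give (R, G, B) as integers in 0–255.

(255, 168, 90)

t = 2738/100 = 27.38; the t ≤ 66 branch applies.
R = 255 by definition for t ≤ 66.
G = 99.47·ln 27.38 − 161.1 = 99.47·3.3098 − 161.1 = 168.127.
B = 138.5·ln(27.38 − 10) − 305.0 = 138.5·ln 17.38 − 305.0 = 138.5·2.8553 − 305.0 = 90.462.
Rounded: (255, 168, 90).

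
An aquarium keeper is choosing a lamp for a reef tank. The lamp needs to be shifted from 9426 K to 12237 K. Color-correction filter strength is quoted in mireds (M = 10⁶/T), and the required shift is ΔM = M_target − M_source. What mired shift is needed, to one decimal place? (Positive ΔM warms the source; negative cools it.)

M_source = 10⁶/9426 = 106.090; M_target = 10⁶/12237 = 81.719.
ΔM = 81.719 − 106.090 = -24.370 → -24.4 mireds, a cooling shift.

-24.4 mireds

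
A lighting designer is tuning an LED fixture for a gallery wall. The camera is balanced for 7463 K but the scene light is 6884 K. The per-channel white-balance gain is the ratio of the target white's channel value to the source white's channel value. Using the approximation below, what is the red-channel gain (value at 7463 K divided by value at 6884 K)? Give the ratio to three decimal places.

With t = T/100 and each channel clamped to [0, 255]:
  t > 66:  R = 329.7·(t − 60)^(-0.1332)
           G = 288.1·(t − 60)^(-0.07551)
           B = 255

0.935

At 6884 K (t = 68.84):
  R = 329.7·(68.84 − 60)^(-0.1332) = 329.7·8.84^(-0.1332) = 329.7·0.74805 = 246.633.
At 7463 K (t = 74.63):
  R = 329.7·(74.63 − 60)^(-0.1332) = 329.7·14.63^(-0.1332) = 329.7·0.69950 = 230.626.
Gain = 230.626 / 246.633 = 0.9351 → 0.935.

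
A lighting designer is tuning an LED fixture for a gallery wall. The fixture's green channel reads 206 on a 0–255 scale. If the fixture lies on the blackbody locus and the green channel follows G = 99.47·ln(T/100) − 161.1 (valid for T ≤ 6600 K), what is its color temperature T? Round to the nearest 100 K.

4000 K

ln t = (206 + 161.1) / 99.47 = 3.6906.
t = e^3.6906 = 40.067.
T = 100·t = 4007 K → 4000 K to the nearest 100 K.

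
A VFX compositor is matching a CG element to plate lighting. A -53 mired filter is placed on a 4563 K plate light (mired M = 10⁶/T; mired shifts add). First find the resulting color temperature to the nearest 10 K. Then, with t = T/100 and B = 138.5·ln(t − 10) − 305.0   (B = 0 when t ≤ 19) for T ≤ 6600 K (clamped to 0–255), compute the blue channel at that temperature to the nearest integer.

M_in = 10⁶/4563 = 219.15; M_out = 219.15 + (-53) = 166.15.
T_out = 10⁶/166.15 = 6018.5 K → 6020 K; t = 60.2.
B = 138.5·ln(60.2 − 10) − 305.0 = 138.5·ln 50.2 − 305.0 = 138.5·3.9160 − 305.0 = 237.368.
Rounded: 237.

237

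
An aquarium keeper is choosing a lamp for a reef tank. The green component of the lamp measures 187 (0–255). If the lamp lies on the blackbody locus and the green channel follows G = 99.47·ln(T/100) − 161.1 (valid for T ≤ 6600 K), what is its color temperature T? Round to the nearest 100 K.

3300 K

ln t = (187 + 161.1) / 99.47 = 3.4995.
t = e^3.4995 = 33.100.
T = 100·t = 3310 K → 3300 K to the nearest 100 K.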